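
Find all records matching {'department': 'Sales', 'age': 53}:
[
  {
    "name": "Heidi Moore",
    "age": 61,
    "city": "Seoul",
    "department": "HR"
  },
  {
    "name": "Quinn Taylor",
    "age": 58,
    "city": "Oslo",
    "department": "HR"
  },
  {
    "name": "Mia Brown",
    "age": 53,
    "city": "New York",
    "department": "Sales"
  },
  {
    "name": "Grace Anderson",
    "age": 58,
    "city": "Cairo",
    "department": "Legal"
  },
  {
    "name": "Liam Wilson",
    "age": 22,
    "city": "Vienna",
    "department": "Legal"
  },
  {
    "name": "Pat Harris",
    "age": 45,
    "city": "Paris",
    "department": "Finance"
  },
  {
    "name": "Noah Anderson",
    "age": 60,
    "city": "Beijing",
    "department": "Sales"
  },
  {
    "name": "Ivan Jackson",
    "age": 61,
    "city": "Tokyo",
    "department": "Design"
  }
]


Search criteria: {'department': 'Sales', 'age': 53}

Checking 8 records:
  Heidi Moore: {department: HR, age: 61}
  Quinn Taylor: {department: HR, age: 58}
  Mia Brown: {department: Sales, age: 53} <-- MATCH
  Grace Anderson: {department: Legal, age: 58}
  Liam Wilson: {department: Legal, age: 22}
  Pat Harris: {department: Finance, age: 45}
  Noah Anderson: {department: Sales, age: 60}
  Ivan Jackson: {department: Design, age: 61}

Matches: ["Mia Brown"]

["Mia Brown"]


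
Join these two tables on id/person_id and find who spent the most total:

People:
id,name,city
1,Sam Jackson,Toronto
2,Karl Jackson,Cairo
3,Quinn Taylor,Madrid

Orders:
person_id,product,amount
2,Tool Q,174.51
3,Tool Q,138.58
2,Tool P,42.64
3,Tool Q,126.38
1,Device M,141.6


Join on: people.id = orders.person_id

Joined rows:
  Karl Jackson (Cairo) bought Tool Q for $174.51
  Quinn Taylor (Madrid) bought Tool Q for $138.58
  Karl Jackson (Cairo) bought Tool P for $42.64
  Quinn Taylor (Madrid) bought Tool Q for $126.38
  Sam Jackson (Toronto) bought Device M for $141.6

Total per person:
  Quinn Taylor: $264.96
  Karl Jackson: $217.15
  Sam Jackson: $141.60

Top spender: Quinn Taylor ($264.96)

Quinn Taylor ($264.96)


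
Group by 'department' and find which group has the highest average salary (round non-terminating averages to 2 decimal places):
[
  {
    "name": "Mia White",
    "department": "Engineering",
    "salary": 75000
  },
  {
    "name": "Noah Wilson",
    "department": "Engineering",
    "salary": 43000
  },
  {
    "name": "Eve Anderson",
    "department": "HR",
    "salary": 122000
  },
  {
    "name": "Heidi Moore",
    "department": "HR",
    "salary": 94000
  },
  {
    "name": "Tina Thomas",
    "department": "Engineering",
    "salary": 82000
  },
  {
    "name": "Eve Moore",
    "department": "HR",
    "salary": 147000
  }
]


Group by: department

Groups:
  Engineering: 3 people, avg salary = 200000/3 ≈ $66666.67
  HR: 3 people, avg salary = 363000/3 = $121000

Highest average salary: HR ($121000)

HR ($121000)


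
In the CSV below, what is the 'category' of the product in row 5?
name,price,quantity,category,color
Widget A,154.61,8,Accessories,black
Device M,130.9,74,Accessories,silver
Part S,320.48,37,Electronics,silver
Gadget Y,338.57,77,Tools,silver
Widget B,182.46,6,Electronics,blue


Query: Row 5 ('Widget B'), column 'category'
Value: Electronics

Electronics


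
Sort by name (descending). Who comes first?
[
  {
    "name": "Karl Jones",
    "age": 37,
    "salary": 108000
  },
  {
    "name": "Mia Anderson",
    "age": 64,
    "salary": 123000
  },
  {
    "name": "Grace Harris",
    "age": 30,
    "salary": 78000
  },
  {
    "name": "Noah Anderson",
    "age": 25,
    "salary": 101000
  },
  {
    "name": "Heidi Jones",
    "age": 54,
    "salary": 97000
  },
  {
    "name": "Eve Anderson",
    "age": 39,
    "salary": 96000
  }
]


Sort by: name (descending)

Sorted order:
  1. Noah Anderson (name = Noah Anderson)
  2. Mia Anderson (name = Mia Anderson)
  3. Karl Jones (name = Karl Jones)
  4. Heidi Jones (name = Heidi Jones)
  5. Grace Harris (name = Grace Harris)
  6. Eve Anderson (name = Eve Anderson)

First: Noah Anderson

Noah Anderson


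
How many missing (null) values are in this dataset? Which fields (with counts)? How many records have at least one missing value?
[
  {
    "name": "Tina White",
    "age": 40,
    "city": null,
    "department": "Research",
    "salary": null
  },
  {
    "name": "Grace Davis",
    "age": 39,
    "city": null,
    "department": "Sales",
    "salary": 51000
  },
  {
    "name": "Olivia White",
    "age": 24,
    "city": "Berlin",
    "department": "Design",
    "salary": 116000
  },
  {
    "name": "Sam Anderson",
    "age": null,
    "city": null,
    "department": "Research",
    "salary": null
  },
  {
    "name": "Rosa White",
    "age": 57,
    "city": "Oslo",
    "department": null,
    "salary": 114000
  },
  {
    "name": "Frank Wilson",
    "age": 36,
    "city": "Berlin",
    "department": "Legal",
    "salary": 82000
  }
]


Checking for missing (null) values in 6 records:

  Tina White: city, salary
  Grace Davis: city
  Olivia White: complete
  Sam Anderson: age, city, salary
  Rosa White: department
  Frank Wilson: complete

Per field:
  name: 0 missing
  age: 1 missing
  city: 3 missing
  department: 1 missing
  salary: 2 missing

Total missing values: 7
Records with any missing: 4

7 missing values (age: 1, city: 3, department: 1, salary: 2); 4 incomplete records


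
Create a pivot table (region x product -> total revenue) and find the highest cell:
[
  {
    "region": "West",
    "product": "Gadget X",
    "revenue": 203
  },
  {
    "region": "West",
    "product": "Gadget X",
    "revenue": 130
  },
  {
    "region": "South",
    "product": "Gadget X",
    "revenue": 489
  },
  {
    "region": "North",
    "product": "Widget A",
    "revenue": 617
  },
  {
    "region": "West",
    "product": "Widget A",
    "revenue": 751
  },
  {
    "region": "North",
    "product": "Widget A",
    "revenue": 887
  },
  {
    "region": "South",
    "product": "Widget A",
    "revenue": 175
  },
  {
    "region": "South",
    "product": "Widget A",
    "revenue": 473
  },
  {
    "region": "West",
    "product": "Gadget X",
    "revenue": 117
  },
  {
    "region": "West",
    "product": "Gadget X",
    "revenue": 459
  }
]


Pivot: region (rows) x product (columns) -> total revenue

     Gadget X      Widget A    
North            0          1504  
South          489           648  
West           909           751  

Highest: North / Widget A = $1504

North / Widget A = $1504


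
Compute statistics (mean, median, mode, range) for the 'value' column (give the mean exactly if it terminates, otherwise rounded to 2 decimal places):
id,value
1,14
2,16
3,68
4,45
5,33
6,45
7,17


Data: [14, 16, 68, 45, 33, 45, 17]
Count: 7
Sum: 238
Mean: 238/7 = 34
Sorted: [14, 16, 17, 33, 45, 45, 68]
Median: 33.0
Mode: 45 (2 times)
Range: 68 - 14 = 54
Min: 14, Max: 68

mean=34, median=33.0, mode=45, range=54


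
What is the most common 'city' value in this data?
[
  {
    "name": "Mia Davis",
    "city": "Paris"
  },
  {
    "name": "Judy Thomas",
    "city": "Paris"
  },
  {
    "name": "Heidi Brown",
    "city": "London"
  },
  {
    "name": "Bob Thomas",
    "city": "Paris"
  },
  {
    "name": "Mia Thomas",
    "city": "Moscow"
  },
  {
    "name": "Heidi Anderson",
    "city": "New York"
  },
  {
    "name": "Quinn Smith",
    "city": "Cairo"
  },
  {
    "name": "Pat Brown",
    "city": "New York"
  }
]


Counting 'city' values across 8 records:

  Paris: 3 ###
  New York: 2 ##
  London: 1 #
  Moscow: 1 #
  Cairo: 1 #

Most common: Paris (3 times)

Paris (3 times)


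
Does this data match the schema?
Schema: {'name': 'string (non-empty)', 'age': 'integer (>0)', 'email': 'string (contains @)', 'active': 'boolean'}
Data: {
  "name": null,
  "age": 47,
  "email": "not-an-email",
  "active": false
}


Validating each field against schema:
  name: FAIL (null is not a string)
  age: OK (positive integer)
  email: FAIL ("not-an-email" does not contain @)
  active: OK (boolean)

Result: INVALID (2 errors: name, email)

INVALID (2 errors: name, email)


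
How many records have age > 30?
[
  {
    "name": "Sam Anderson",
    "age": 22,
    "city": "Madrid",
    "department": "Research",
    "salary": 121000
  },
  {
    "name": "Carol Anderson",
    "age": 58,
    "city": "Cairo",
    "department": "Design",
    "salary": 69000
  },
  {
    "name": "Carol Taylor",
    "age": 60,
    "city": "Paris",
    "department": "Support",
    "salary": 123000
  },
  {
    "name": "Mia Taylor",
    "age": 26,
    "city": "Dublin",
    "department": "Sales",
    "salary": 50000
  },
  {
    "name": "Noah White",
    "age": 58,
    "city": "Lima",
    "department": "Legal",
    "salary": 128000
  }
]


Data: 5 records
Condition: age > 30

Checking each record:
  Sam Anderson: 22
  Carol Anderson: 58 MATCH
  Carol Taylor: 60 MATCH
  Mia Taylor: 26
  Noah White: 58 MATCH

Count: 3

3


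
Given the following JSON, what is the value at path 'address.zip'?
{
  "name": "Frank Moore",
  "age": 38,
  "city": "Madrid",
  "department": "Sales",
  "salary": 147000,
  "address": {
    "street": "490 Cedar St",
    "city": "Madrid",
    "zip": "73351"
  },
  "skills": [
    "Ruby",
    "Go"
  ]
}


Query: address.zip
Path: address -> zip
Value: 73351

73351


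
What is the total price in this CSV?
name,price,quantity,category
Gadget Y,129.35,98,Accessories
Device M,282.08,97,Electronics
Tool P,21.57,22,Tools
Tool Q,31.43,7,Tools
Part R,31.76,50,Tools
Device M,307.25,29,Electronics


Computing total price:
Values: [129.35, 282.08, 21.57, 31.43, 31.76, 307.25]
Sum = 803.44

803.44


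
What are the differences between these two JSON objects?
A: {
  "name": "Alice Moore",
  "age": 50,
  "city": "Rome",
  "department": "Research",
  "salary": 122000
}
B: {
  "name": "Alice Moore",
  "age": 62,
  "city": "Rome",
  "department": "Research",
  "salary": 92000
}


Comparing each field (in key order):
  name: same
  age: DIFFERENT
  city: same
  department: same
  salary: DIFFERENT
Differences:
  age: 50 -> 62
  salary: 122000 -> 92000

2 field(s) changed

2 changes: age, salary


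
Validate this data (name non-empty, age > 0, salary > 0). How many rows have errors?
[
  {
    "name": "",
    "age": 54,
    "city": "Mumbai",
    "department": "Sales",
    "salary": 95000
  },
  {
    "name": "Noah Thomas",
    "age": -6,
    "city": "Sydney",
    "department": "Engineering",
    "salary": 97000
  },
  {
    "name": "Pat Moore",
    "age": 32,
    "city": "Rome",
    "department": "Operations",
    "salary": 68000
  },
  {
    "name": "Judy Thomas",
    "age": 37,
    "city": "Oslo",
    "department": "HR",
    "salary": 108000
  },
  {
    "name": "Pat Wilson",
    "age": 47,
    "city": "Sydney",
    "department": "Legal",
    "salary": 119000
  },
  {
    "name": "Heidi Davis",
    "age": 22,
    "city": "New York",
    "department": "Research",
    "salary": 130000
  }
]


Validating 6 records:
Rules: name non-empty, age > 0, salary > 0

  Row 1 (???): empty name
  Row 2 (Noah Thomas): negative age: -6
  Row 3 (Pat Moore): OK
  Row 4 (Judy Thomas): OK
  Row 5 (Pat Wilson): OK
  Row 6 (Heidi Davis): OK

Total errors: 2

2 errors


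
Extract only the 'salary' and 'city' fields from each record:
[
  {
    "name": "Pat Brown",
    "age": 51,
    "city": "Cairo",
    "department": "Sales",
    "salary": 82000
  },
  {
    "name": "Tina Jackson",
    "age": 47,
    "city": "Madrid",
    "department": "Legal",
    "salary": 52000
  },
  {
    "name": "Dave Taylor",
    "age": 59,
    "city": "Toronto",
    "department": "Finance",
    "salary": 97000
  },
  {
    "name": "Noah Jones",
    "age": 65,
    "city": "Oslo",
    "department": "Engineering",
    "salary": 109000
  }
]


Original: 4 records with fields: name, age, city, department, salary
Keep: ['salary', 'city']
Drop: ['name', 'age', 'department']
Result: 4 records, 2 fields each

[
  {
    "salary": 82000,
    "city": "Cairo"
  },
  {
    "salary": 52000,
    "city": "Madrid"
  },
  {
    "salary": 97000,
    "city": "Toronto"
  },
  {
    "salary": 109000,
    "city": "Oslo"
  }
]


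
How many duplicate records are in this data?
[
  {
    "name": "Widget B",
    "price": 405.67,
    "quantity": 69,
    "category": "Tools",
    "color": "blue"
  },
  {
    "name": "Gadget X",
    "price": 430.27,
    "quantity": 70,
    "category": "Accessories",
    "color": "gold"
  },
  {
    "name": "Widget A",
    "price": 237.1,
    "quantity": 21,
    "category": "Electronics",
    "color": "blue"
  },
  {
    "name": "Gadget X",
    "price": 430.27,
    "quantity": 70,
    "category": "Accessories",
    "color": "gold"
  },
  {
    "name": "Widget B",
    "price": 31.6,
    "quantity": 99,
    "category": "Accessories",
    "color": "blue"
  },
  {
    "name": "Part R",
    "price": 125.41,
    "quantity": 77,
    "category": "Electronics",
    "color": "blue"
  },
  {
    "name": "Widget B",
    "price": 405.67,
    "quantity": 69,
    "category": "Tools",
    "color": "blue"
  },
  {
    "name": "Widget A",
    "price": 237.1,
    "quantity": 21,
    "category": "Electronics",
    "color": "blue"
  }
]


Checking 8 records for duplicates:

  Row 1: Widget B ($405.67, qty 69)
  Row 2: Gadget X ($430.27, qty 70)
  Row 3: Widget A ($237.1, qty 21)
  Row 4: Gadget X ($430.27, qty 70) <-- DUPLICATE
  Row 5: Widget B ($31.6, qty 99)
  Row 6: Part R ($125.41, qty 77)
  Row 7: Widget B ($405.67, qty 69) <-- DUPLICATE
  Row 8: Widget A ($237.1, qty 21) <-- DUPLICATE

Duplicates found: 3
Unique records: 5

3 duplicates, 5 unique


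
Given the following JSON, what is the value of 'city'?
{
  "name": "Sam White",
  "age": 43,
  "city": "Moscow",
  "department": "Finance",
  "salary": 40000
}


Looking up field 'city'
Value: Moscow

Moscow


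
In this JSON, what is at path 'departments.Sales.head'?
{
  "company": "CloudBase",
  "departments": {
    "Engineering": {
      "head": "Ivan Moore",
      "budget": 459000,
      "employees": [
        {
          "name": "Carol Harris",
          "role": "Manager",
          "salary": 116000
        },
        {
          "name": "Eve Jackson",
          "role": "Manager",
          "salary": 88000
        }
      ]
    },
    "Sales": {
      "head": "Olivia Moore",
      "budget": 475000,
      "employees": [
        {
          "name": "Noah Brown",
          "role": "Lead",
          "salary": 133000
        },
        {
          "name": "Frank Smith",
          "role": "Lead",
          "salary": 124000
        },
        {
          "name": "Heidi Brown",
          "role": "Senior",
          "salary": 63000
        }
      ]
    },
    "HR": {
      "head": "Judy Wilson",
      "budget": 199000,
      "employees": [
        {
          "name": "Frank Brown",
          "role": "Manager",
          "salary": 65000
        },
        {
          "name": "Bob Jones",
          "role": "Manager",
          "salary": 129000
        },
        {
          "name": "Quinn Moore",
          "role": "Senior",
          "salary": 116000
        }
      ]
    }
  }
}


Path: departments.Sales.head

Navigate:
  -> departments
  -> Sales
  -> head = 'Olivia Moore'

Olivia Moore


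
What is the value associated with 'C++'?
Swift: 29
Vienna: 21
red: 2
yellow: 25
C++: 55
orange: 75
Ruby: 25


Looking up key 'C++'
Value: 55

55


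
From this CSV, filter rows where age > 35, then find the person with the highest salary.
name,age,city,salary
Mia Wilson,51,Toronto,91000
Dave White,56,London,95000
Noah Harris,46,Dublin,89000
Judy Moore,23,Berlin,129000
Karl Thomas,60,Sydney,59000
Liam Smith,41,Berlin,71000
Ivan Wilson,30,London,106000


Filter: age > 35
Sort by: salary (descending)

Filtered records (5):
  Dave White, age 56, salary $95000
  Mia Wilson, age 51, salary $91000
  Noah Harris, age 46, salary $89000
  Liam Smith, age 41, salary $71000
  Karl Thomas, age 60, salary $59000

Highest salary: Dave White ($95000)

Dave White


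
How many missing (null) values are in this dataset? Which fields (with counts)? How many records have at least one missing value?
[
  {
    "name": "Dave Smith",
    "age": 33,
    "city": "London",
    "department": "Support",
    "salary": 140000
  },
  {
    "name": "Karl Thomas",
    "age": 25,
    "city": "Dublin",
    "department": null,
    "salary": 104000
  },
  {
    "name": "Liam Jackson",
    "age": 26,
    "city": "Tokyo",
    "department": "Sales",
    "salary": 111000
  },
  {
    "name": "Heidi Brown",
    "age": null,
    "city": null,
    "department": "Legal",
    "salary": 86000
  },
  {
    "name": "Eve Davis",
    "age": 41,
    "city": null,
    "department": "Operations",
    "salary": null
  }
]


Checking for missing (null) values in 5 records:

  Dave Smith: complete
  Karl Thomas: department
  Liam Jackson: complete
  Heidi Brown: age, city
  Eve Davis: city, salary

Per field:
  name: 0 missing
  age: 1 missing
  city: 2 missing
  department: 1 missing
  salary: 1 missing

Total missing values: 5
Records with any missing: 3

5 missing values (age: 1, city: 2, department: 1, salary: 1); 3 incomplete records


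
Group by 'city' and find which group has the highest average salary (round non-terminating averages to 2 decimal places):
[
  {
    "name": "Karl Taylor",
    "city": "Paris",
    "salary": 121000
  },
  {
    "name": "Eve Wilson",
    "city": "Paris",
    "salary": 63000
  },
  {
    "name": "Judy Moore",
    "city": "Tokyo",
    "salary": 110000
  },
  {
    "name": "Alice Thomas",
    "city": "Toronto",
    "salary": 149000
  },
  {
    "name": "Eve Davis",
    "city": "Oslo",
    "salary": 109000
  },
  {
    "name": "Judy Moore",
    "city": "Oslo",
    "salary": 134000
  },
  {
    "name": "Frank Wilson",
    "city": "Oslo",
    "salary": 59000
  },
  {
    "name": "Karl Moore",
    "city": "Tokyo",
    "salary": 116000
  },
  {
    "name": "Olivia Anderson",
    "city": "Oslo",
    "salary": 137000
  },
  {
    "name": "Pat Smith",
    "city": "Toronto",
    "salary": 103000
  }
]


Group by: city

Groups:
  Oslo: 4 people, avg salary = 439000/4 = $109750
  Paris: 2 people, avg salary = 184000/2 = $92000
  Tokyo: 2 people, avg salary = 226000/2 = $113000
  Toronto: 2 people, avg salary = 252000/2 = $126000

Highest average salary: Toronto ($126000)

Toronto ($126000)


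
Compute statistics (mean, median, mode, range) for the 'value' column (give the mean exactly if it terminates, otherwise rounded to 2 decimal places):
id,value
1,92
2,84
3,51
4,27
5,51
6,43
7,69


Data: [92, 84, 51, 27, 51, 43, 69]
Count: 7
Sum: 417
Mean: 417/7 ≈ 59.57 (rounded to 2 decimal places)
Sorted: [27, 43, 51, 51, 69, 84, 92]
Median: 51.0
Mode: 51 (2 times)
Range: 92 - 27 = 65
Min: 27, Max: 92

mean≈59.57, median=51.0, mode=51, range=65


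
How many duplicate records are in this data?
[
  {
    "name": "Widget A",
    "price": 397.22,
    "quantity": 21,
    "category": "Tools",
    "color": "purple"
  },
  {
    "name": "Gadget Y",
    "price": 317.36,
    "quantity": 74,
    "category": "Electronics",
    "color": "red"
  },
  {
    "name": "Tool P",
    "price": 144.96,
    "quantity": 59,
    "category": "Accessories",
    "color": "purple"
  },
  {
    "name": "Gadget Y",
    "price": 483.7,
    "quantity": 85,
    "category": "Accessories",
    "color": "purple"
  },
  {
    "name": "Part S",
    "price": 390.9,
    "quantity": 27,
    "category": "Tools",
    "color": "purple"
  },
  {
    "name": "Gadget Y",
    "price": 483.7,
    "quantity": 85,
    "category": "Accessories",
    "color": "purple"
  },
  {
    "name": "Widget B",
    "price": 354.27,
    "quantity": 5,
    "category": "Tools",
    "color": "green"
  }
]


Checking 7 records for duplicates:

  Row 1: Widget A ($397.22, qty 21)
  Row 2: Gadget Y ($317.36, qty 74)
  Row 3: Tool P ($144.96, qty 59)
  Row 4: Gadget Y ($483.7, qty 85)
  Row 5: Part S ($390.9, qty 27)
  Row 6: Gadget Y ($483.7, qty 85) <-- DUPLICATE
  Row 7: Widget B ($354.27, qty 5)

Duplicates found: 1
Unique records: 6

1 duplicates, 6 unique


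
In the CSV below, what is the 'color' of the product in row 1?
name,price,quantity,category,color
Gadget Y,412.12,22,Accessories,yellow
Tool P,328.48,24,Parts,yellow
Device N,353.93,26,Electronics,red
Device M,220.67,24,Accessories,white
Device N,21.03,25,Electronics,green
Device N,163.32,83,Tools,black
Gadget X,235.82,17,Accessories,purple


Query: Row 1 ('Gadget Y'), column 'color'
Value: yellow

yellow


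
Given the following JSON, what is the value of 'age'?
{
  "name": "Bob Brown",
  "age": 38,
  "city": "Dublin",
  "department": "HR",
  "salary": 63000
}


Looking up field 'age'
Value: 38

38


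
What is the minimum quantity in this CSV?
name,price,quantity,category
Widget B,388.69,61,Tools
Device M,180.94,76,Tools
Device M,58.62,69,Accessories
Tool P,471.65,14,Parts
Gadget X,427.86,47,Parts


Computing minimum quantity:
Values: [61, 76, 69, 14, 47]
Min = 14

14


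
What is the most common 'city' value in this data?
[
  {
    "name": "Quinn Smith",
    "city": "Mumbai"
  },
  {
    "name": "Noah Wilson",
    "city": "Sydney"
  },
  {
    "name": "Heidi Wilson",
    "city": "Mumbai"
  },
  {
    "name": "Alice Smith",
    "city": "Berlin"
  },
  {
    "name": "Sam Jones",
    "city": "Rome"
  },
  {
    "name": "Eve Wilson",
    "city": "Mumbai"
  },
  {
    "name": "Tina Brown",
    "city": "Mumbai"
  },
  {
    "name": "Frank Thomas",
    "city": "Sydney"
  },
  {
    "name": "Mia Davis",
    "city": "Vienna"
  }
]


Counting 'city' values across 9 records:

  Mumbai: 4 ####
  Sydney: 2 ##
  Berlin: 1 #
  Rome: 1 #
  Vienna: 1 #

Most common: Mumbai (4 times)

Mumbai (4 times)


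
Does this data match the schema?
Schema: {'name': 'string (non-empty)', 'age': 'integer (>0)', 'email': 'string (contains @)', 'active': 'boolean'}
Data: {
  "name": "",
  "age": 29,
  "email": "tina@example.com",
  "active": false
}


Validating each field against schema:
  name: FAIL ("" is an empty string)
  age: OK (positive integer)
  email: OK (string with @)
  active: OK (boolean)

Result: INVALID (1 error: name)

INVALID (1 error: name)


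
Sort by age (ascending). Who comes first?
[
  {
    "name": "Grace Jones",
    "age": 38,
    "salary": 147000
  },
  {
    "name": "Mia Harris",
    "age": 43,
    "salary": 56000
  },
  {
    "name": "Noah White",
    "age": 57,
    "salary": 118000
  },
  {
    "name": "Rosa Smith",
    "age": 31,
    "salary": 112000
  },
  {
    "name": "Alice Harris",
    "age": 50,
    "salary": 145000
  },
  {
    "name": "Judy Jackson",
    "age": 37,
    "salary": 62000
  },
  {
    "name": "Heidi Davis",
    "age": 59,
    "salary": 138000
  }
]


Sort by: age (ascending)

Sorted order:
  1. Rosa Smith (age = 31)
  2. Judy Jackson (age = 37)
  3. Grace Jones (age = 38)
  4. Mia Harris (age = 43)
  5. Alice Harris (age = 50)
  6. Noah White (age = 57)
  7. Heidi Davis (age = 59)

First: Rosa Smith

Rosa Smith


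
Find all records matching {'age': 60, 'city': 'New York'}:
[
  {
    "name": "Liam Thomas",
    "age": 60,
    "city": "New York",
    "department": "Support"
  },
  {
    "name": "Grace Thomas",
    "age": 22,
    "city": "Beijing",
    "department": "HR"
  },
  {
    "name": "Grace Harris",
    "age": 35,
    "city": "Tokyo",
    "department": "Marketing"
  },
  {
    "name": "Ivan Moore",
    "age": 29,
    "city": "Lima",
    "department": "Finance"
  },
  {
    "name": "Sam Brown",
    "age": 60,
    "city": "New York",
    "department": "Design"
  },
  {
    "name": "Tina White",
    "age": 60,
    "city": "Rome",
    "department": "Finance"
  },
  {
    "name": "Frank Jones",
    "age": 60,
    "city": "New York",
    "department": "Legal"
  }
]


Search criteria: {'age': 60, 'city': 'New York'}

Checking 7 records:
  Liam Thomas: {age: 60, city: New York} <-- MATCH
  Grace Thomas: {age: 22, city: Beijing}
  Grace Harris: {age: 35, city: Tokyo}
  Ivan Moore: {age: 29, city: Lima}
  Sam Brown: {age: 60, city: New York} <-- MATCH
  Tina White: {age: 60, city: Rome}
  Frank Jones: {age: 60, city: New York} <-- MATCH

Matches: ["Liam Thomas", "Sam Brown", "Frank Jones"]

["Liam Thomas", "Sam Brown", "Frank Jones"]


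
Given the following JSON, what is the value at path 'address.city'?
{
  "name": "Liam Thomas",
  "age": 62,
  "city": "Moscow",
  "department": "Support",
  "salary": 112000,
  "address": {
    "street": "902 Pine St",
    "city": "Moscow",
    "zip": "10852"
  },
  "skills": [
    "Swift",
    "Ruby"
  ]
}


Query: address.city
Path: address -> city
Value: Moscow

Moscow


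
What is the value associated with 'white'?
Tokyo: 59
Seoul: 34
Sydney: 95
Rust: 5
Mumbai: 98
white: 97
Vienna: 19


Looking up key 'white'
Value: 97

97


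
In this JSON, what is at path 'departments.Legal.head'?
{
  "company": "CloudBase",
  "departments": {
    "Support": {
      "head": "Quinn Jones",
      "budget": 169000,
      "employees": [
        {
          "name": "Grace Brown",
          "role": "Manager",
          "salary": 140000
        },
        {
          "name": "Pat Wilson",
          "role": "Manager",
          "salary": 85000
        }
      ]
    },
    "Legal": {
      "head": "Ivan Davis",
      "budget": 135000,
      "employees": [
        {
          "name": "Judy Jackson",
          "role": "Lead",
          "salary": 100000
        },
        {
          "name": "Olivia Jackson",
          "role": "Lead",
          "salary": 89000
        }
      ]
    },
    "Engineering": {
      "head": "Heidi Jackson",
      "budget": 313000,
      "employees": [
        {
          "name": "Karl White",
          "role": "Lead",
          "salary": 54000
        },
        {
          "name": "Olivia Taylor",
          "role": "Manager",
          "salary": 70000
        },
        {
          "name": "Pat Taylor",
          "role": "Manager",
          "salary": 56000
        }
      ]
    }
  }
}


Path: departments.Legal.head

Navigate:
  -> departments
  -> Legal
  -> head = 'Ivan Davis'

Ivan Davis


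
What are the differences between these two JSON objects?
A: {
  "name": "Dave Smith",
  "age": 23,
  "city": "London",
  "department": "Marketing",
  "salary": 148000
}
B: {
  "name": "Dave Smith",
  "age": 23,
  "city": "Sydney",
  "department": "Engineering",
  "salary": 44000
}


Comparing each field (in key order):
  name: same
  age: same
  city: DIFFERENT
  department: DIFFERENT
  salary: DIFFERENT
Differences:
  city: London -> Sydney
  department: Marketing -> Engineering
  salary: 148000 -> 44000

3 field(s) changed

3 changes: city, department, salary


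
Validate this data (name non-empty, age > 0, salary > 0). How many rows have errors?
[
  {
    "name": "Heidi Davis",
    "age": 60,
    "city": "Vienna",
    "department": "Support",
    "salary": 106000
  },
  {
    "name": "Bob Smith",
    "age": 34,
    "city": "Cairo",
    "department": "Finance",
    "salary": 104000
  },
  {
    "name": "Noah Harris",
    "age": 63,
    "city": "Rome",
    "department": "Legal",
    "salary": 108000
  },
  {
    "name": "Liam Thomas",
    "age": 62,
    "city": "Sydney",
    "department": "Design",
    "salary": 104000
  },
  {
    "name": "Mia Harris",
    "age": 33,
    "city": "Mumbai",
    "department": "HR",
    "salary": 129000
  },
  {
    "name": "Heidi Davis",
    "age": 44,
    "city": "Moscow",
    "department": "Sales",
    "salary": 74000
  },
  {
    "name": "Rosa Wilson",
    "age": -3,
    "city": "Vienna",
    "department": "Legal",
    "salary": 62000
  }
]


Validating 7 records:
Rules: name non-empty, age > 0, salary > 0

  Row 1 (Heidi Davis): OK
  Row 2 (Bob Smith): OK
  Row 3 (Noah Harris): OK
  Row 4 (Liam Thomas): OK
  Row 5 (Mia Harris): OK
  Row 6 (Heidi Davis): OK
  Row 7 (Rosa Wilson): negative age: -3

Total errors: 1

1 errors


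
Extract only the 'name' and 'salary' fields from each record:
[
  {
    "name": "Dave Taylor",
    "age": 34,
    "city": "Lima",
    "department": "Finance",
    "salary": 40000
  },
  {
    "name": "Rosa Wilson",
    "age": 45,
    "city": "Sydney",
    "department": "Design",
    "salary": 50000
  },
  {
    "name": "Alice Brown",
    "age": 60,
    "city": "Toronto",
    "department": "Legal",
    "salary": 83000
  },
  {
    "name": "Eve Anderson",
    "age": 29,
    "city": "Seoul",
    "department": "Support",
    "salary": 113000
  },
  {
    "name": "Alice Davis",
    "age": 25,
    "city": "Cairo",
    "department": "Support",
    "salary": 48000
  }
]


Original: 5 records with fields: name, age, city, department, salary
Keep: ['name', 'salary']
Drop: ['age', 'city', 'department']
Result: 5 records, 2 fields each

[
  {
    "name": "Dave Taylor",
    "salary": 40000
  },
  {
    "name": "Rosa Wilson",
    "salary": 50000
  },
  {
    "name": "Alice Brown",
    "salary": 83000
  },
  {
    "name": "Eve Anderson",
    "salary": 113000
  },
  {
    "name": "Alice Davis",
    "salary": 48000
  }
]


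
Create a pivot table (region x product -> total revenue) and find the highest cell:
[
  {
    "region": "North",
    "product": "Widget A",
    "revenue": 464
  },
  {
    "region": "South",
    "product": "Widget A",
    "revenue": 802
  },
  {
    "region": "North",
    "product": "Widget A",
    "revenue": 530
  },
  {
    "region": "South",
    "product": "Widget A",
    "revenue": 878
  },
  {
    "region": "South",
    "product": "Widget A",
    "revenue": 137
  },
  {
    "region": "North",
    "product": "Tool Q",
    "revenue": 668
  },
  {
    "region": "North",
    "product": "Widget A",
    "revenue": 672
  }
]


Pivot: region (rows) x product (columns) -> total revenue

     Tool Q        Widget A    
North          668          1666  
South            0          1817  

Highest: South / Widget A = $1817

South / Widget A = $1817


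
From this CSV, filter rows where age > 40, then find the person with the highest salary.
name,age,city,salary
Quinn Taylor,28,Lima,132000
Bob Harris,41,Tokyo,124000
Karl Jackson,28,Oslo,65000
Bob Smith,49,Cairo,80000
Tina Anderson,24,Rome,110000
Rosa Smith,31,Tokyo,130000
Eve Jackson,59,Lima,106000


Filter: age > 40
Sort by: salary (descending)

Filtered records (3):
  Bob Harris, age 41, salary $124000
  Eve Jackson, age 59, salary $106000
  Bob Smith, age 49, salary $80000

Highest salary: Bob Harris ($124000)

Bob Harris


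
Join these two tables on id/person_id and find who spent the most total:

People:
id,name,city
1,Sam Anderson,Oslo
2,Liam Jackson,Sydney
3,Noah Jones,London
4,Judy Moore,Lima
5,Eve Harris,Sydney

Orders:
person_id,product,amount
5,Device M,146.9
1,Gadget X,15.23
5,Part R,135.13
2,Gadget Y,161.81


Join on: people.id = orders.person_id

Joined rows:
  Eve Harris (Sydney) bought Device M for $146.9
  Sam Anderson (Oslo) bought Gadget X for $15.23
  Eve Harris (Sydney) bought Part R for $135.13
  Liam Jackson (Sydney) bought Gadget Y for $161.81

Total per person:
  Eve Harris: $282.03
  Liam Jackson: $161.81
  Sam Anderson: $15.23

Top spender: Eve Harris ($282.03)

Eve Harris ($282.03)


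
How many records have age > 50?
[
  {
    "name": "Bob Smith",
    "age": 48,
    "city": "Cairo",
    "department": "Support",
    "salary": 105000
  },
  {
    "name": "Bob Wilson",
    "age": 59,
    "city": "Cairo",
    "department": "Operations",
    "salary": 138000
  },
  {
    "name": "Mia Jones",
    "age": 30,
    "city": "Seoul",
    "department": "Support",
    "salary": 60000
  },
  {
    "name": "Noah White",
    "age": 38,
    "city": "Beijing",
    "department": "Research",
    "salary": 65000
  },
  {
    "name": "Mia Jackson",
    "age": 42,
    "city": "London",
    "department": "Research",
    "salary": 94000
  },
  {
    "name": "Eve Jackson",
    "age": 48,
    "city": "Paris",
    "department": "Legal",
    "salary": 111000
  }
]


Data: 6 records
Condition: age > 50

Checking each record:
  Bob Smith: 48
  Bob Wilson: 59 MATCH
  Mia Jones: 30
  Noah White: 38
  Mia Jackson: 42
  Eve Jackson: 48

Count: 1

1


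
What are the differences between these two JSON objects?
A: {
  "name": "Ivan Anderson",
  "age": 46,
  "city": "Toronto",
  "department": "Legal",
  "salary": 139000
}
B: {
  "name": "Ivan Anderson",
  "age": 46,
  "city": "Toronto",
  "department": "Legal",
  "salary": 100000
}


Comparing each field (in key order):
  name: same
  age: same
  city: same
  department: same
  salary: DIFFERENT
Differences:
  salary: 139000 -> 100000

1 field(s) changed

1 change: salary


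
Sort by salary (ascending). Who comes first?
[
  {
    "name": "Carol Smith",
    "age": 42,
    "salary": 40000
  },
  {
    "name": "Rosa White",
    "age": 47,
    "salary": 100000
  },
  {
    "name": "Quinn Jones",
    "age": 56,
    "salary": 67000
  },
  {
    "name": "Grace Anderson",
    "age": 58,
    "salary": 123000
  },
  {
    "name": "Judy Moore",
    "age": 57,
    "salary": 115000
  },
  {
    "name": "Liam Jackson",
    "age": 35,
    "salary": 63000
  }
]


Sort by: salary (ascending)

Sorted order:
  1. Carol Smith (salary = 40000)
  2. Liam Jackson (salary = 63000)
  3. Quinn Jones (salary = 67000)
  4. Rosa White (salary = 100000)
  5. Judy Moore (salary = 115000)
  6. Grace Anderson (salary = 123000)

First: Carol Smith

Carol Smith


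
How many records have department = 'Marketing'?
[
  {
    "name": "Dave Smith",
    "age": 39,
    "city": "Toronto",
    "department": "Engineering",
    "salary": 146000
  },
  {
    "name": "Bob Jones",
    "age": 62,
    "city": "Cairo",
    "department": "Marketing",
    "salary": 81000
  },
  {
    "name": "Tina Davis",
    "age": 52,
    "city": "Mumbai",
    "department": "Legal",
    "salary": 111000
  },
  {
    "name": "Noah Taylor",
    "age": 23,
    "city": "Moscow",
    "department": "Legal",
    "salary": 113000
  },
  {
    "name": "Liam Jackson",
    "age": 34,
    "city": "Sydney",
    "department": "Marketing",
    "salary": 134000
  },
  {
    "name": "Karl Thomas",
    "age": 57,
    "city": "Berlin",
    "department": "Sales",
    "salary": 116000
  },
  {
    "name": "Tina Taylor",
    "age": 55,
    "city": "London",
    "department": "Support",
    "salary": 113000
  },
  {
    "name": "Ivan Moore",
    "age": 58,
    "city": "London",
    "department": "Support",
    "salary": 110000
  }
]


Data: 8 records
Condition: department = 'Marketing'

Checking each record:
  Dave Smith: Engineering
  Bob Jones: Marketing MATCH
  Tina Davis: Legal
  Noah Taylor: Legal
  Liam Jackson: Marketing MATCH
  Karl Thomas: Sales
  Tina Taylor: Support
  Ivan Moore: Support

Count: 2

2


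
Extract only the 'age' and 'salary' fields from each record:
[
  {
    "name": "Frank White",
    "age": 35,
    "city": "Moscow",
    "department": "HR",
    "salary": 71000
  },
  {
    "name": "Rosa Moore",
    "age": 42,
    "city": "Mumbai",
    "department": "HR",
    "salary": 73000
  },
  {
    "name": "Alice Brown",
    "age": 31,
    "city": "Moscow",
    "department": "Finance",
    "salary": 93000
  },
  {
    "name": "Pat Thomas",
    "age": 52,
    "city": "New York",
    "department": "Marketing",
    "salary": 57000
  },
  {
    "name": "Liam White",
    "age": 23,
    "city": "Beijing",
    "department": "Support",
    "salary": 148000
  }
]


Original: 5 records with fields: name, age, city, department, salary
Keep: ['age', 'salary']
Drop: ['name', 'city', 'department']
Result: 5 records, 2 fields each

[
  {
    "age": 35,
    "salary": 71000
  },
  {
    "age": 42,
    "salary": 73000
  },
  {
    "age": 31,
    "salary": 93000
  },
  {
    "age": 52,
    "salary": 57000
  },
  {
    "age": 23,
    "salary": 148000
  }
]


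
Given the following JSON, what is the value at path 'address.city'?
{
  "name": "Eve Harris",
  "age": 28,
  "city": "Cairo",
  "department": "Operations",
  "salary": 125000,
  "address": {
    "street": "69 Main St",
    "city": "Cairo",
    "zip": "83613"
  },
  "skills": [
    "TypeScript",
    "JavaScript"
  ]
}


Query: address.city
Path: address -> city
Value: Cairo

Cairo


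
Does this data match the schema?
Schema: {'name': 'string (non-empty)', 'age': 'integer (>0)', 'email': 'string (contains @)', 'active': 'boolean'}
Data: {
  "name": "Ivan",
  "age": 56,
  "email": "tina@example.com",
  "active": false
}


Validating each field against schema:
  name: OK (non-empty string)
  age: OK (positive integer)
  email: OK (string with @)
  active: OK (boolean)

Result: VALID

VALID


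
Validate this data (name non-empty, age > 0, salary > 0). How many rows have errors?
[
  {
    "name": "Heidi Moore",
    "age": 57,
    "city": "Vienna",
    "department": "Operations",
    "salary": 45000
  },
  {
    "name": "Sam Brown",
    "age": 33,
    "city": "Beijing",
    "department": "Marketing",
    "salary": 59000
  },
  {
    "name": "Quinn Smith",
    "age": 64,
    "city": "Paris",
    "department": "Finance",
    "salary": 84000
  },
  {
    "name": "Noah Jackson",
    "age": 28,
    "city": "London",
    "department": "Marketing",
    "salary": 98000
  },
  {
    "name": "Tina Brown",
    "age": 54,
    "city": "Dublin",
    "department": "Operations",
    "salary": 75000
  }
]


Validating 5 records:
Rules: name non-empty, age > 0, salary > 0

  Row 1 (Heidi Moore): OK
  Row 2 (Sam Brown): OK
  Row 3 (Quinn Smith): OK
  Row 4 (Noah Jackson): OK
  Row 5 (Tina Brown): OK

Total errors: 0

0 errors


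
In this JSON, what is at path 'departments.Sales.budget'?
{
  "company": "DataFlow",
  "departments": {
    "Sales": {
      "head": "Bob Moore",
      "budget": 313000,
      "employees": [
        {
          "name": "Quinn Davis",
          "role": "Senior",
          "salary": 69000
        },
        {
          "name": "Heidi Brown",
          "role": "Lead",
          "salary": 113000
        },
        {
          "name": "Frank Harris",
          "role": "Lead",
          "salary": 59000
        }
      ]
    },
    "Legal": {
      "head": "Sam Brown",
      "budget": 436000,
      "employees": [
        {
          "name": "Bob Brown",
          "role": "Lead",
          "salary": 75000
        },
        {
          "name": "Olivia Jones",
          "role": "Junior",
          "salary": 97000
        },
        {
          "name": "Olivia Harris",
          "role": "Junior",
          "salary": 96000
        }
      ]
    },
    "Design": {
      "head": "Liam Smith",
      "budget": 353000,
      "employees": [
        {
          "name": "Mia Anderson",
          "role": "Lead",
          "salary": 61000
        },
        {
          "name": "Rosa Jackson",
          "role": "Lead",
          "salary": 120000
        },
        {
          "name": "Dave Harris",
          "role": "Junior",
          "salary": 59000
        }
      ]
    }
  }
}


Path: departments.Sales.budget

Navigate:
  -> departments
  -> Sales
  -> budget = 313000

313000


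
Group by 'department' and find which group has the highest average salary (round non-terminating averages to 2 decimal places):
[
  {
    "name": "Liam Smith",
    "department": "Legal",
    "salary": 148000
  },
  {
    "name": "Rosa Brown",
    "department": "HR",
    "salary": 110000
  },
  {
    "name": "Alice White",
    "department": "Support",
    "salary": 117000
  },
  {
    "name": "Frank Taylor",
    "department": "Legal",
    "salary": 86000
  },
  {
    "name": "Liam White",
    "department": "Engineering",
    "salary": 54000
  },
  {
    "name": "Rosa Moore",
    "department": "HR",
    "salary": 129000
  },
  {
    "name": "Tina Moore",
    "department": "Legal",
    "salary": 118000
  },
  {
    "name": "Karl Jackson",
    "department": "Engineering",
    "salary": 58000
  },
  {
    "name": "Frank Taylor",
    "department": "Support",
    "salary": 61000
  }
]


Group by: department

Groups:
  Engineering: 2 people, avg salary = 112000/2 = $56000
  HR: 2 people, avg salary = 239000/2 = $119500
  Legal: 3 people, avg salary = 352000/3 ≈ $117333.33
  Support: 2 people, avg salary = 178000/2 = $89000

Highest average salary: HR ($119500)

HR ($119500)


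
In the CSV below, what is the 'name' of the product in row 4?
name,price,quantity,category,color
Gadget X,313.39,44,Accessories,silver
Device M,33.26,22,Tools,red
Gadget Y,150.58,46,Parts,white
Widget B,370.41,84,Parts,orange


Query: Row 4 ('Widget B'), column 'name'
Value: Widget B

Widget B
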